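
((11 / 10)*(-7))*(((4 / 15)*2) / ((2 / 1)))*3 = -154 / 25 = -6.16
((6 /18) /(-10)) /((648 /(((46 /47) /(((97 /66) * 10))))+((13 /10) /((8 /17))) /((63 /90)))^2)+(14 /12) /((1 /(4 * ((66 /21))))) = 4184828237891206268 /285329198044879935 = 14.67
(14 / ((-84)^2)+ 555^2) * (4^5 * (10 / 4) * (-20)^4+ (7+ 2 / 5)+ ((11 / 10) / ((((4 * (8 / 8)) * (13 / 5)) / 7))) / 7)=4723694094587382529 / 37440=126167043124662.99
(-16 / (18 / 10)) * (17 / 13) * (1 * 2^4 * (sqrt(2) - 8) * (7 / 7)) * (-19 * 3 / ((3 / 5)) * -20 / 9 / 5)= 66150400 / 1053 - 8268800 * sqrt(2) / 1053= 51715.62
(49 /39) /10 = 49 /390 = 0.13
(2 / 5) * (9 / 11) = 18 / 55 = 0.33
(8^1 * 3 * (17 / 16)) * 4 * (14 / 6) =238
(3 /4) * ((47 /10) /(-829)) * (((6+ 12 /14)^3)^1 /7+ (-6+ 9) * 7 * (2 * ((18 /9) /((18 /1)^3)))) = -2526932393 /12897979920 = -0.20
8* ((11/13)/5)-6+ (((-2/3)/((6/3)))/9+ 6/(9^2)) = -8089/1755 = -4.61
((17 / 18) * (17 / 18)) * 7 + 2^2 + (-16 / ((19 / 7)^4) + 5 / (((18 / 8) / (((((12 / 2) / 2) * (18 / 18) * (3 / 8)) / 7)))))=3046180315 / 295568028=10.31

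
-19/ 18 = -1.06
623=623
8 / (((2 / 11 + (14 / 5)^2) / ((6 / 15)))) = 440 / 1103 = 0.40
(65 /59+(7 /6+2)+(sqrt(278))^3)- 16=-4153 /354+278 * sqrt(278)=4623.45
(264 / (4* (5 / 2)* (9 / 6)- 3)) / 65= 22 / 65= 0.34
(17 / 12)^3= 4913 / 1728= 2.84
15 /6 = 5 /2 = 2.50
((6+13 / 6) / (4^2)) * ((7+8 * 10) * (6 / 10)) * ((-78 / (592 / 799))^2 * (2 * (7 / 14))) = 4139406767223 / 14018560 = 295280.45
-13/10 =-1.30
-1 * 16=-16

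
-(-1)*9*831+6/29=216897/29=7479.21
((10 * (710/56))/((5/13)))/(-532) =-4615/7448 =-0.62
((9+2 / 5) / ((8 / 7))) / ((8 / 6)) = 987 / 160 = 6.17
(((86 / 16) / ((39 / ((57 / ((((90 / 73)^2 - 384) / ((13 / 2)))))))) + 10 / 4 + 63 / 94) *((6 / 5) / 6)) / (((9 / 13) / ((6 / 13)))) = 4654526353 / 11495651040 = 0.40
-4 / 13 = -0.31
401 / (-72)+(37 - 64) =-2345 / 72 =-32.57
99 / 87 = 33 / 29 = 1.14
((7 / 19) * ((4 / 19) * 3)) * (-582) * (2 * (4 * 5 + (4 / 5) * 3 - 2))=-9973152 / 1805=-5525.29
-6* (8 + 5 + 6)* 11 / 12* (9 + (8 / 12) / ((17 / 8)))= -99275 / 102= -973.28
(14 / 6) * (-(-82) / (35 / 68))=5576 / 15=371.73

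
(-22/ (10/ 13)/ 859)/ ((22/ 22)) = -143/ 4295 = -0.03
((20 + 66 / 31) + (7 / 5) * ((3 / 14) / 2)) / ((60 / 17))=234821 / 37200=6.31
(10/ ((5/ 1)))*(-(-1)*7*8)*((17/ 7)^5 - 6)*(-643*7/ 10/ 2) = -678501316/ 343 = -1978137.95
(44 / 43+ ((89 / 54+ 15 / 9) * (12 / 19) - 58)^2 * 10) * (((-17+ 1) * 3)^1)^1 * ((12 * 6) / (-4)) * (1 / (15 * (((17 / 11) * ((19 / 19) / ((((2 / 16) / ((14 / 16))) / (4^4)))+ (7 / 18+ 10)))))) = 27667576361216 / 42807078565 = 646.33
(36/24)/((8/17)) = 51/16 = 3.19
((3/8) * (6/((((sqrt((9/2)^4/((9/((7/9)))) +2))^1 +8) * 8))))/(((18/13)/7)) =182/425- 91 * sqrt(599)/6800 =0.10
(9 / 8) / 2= 9 / 16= 0.56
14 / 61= 0.23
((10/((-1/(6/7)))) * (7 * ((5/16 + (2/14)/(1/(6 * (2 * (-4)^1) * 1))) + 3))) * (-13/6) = -25805/56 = -460.80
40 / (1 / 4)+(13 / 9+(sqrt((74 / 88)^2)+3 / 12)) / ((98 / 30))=259975 / 1617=160.78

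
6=6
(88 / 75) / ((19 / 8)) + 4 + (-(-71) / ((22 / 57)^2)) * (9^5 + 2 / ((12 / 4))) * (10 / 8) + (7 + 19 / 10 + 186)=97053866244389 / 2758800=35179739.83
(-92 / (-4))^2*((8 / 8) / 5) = 529 / 5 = 105.80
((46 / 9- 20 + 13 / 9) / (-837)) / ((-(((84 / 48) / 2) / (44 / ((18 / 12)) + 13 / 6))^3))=-749.42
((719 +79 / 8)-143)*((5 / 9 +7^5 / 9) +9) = 8797499 / 8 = 1099687.38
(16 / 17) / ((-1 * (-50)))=8 / 425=0.02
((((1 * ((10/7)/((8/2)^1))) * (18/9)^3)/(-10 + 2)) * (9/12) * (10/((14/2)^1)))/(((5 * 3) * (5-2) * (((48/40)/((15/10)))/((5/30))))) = -25/14112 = -0.00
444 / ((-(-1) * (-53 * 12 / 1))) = -37 / 53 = -0.70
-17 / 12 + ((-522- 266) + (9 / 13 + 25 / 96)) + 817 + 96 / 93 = 29.57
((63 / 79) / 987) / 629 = 3 / 2335477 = 0.00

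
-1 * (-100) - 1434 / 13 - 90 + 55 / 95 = -24633 / 247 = -99.73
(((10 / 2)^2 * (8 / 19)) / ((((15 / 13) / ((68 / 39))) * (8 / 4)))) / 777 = 1360 / 132867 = 0.01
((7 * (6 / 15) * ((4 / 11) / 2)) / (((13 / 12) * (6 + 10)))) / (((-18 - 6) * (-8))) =7 / 45760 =0.00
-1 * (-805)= 805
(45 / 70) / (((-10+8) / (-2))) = 9 / 14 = 0.64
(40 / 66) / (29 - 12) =20 / 561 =0.04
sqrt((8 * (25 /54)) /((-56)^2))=5 * sqrt(3) /252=0.03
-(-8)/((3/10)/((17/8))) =170/3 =56.67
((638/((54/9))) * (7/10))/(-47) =-2233/1410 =-1.58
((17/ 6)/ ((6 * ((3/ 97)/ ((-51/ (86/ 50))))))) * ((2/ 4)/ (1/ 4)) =-700825/ 774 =-905.46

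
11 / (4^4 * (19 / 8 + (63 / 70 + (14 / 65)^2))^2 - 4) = 196356875 / 50340522176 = 0.00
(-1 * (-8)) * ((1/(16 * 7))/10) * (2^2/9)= 0.00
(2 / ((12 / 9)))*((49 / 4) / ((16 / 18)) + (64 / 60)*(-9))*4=2007 / 80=25.09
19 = 19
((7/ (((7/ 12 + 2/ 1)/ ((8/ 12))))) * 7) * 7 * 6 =16464/ 31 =531.10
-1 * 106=-106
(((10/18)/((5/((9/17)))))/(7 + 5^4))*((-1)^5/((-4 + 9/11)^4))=-14641/16122715000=-0.00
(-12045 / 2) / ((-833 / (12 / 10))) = 7227 / 833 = 8.68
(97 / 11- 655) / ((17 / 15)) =-106620 / 187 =-570.16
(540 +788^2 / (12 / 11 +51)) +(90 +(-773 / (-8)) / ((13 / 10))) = 376166093 / 29796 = 12624.72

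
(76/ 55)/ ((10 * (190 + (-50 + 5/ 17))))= 646/ 655875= 0.00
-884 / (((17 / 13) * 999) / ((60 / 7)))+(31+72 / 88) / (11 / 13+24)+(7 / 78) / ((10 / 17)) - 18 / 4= -19093401871 / 2153331180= -8.87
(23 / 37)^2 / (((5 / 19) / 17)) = 170867 / 6845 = 24.96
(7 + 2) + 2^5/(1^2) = 41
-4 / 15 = -0.27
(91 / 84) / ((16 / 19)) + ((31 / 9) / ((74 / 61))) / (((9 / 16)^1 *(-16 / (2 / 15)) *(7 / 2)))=25667017 / 20139840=1.27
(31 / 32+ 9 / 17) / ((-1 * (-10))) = 163 / 1088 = 0.15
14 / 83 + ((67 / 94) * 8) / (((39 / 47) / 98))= 2180458 / 3237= 673.60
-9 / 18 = -0.50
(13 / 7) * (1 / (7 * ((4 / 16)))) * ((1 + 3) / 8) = 26 / 49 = 0.53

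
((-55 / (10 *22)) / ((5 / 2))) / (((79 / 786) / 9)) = -3537 / 395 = -8.95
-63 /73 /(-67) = 63 /4891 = 0.01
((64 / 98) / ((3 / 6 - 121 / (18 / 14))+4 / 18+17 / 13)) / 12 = -624 / 1055803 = -0.00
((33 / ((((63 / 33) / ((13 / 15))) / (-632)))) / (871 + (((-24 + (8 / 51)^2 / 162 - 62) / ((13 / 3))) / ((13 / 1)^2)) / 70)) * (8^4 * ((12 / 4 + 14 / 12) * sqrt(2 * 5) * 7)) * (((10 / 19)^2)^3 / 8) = -1239466423852800000000 * sqrt(10) / 359219934799429243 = -10911.25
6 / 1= 6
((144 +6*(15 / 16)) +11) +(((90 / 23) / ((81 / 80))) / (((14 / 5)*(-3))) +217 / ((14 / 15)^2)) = 14232845 / 34776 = 409.27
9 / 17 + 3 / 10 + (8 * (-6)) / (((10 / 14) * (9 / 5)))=-18617 / 510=-36.50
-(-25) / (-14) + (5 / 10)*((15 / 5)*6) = 101 / 14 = 7.21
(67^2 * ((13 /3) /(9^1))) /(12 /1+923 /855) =5543915 /33549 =165.25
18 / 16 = 9 / 8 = 1.12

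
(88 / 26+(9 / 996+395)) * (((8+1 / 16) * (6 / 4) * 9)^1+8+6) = 6759224777 / 138112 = 48940.17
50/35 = 10/7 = 1.43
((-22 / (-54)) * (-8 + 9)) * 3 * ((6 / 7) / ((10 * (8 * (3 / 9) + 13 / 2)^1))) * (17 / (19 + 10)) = 34 / 5075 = 0.01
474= 474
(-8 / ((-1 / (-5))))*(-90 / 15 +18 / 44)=2460 / 11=223.64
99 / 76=1.30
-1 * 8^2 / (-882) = 32 / 441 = 0.07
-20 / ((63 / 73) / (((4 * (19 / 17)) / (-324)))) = 0.32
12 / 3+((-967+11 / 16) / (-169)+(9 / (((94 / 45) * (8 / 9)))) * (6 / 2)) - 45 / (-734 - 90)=79566843 / 3272516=24.31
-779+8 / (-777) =-605291 / 777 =-779.01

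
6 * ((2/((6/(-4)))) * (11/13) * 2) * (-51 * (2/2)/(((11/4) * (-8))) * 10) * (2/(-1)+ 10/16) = 5610/13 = 431.54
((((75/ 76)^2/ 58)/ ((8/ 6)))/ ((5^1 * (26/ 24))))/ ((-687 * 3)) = -1125/ 997318816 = -0.00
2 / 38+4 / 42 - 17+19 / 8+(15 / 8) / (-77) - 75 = -392822 / 4389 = -89.50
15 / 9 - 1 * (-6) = 23 / 3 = 7.67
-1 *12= -12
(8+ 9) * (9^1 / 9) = 17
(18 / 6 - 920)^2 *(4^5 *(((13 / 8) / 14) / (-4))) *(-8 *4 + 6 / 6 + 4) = 674633232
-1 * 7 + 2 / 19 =-131 / 19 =-6.89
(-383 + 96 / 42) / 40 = -533 / 56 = -9.52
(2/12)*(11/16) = 11/96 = 0.11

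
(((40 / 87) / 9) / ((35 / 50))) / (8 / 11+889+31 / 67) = 29480 / 359591967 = 0.00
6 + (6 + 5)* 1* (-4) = -38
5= 5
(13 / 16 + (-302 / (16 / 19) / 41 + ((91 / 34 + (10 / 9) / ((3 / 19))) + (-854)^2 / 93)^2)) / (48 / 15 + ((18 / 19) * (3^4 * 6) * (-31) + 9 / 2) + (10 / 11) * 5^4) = -8556765241988691269795 / 1901077230747584376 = -4501.01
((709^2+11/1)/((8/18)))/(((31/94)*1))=106319358/31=3429656.71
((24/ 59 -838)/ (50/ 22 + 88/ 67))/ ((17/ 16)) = -582737056/ 2650929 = -219.82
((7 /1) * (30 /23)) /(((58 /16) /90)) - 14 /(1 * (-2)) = 155869 /667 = 233.69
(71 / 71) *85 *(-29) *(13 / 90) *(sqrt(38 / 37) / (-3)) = 6409 *sqrt(1406) / 1998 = 120.28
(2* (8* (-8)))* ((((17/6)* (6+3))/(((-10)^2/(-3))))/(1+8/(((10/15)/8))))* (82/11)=200736/26675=7.53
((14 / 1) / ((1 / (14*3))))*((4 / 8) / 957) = 98 / 319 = 0.31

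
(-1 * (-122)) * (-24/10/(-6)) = 244/5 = 48.80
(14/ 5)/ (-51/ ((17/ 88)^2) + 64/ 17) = -119/ 57920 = -0.00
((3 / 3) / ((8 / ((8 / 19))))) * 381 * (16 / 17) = 6096 / 323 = 18.87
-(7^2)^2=-2401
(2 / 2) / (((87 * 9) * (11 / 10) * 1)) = 10 / 8613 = 0.00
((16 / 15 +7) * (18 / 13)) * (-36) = -26136 / 65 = -402.09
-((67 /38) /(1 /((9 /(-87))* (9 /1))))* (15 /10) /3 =1809 /2204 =0.82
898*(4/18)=1796/9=199.56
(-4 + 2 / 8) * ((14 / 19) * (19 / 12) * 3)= -105 / 8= -13.12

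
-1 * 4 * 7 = -28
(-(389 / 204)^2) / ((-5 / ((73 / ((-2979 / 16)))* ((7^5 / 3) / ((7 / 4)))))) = -106089942532 / 116225685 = -912.79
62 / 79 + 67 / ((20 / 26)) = 69429 / 790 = 87.88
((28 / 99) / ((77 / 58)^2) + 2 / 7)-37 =-3065147 / 83853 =-36.55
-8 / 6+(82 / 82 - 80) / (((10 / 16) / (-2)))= 3772 / 15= 251.47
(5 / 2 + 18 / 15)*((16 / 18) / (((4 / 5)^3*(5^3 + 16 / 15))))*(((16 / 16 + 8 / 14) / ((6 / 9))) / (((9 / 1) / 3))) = 50875 / 1270752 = 0.04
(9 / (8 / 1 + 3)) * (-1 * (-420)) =3780 / 11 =343.64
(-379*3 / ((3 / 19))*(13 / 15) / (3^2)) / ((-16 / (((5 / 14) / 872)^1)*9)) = 93613 / 47464704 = 0.00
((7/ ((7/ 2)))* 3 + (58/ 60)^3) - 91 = -2270611/ 27000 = -84.10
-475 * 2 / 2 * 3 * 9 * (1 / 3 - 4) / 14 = 47025 / 14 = 3358.93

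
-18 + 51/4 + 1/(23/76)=-179/92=-1.95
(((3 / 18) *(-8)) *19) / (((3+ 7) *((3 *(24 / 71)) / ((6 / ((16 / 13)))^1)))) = -17537 / 1440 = -12.18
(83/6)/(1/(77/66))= 581/36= 16.14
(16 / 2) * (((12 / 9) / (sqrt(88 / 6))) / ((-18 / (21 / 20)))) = -14 * sqrt(33) / 495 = -0.16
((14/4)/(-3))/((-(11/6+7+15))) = 7/143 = 0.05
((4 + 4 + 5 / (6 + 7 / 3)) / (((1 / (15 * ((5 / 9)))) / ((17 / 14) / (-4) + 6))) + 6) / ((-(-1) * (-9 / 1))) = -69593 / 1512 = -46.03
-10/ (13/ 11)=-110/ 13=-8.46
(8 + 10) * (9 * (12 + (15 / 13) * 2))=2317.85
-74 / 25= -2.96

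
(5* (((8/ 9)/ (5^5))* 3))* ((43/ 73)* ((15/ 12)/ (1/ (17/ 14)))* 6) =1462/ 63875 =0.02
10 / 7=1.43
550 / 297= 50 / 27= 1.85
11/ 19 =0.58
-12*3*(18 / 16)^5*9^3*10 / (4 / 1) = -1937102445 / 16384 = -118231.35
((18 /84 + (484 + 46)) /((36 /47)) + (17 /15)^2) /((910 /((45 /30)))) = 8738209 /7644000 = 1.14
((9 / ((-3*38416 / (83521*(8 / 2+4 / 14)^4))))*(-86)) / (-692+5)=-363629553750 / 1320139429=-275.45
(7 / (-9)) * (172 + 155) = -763 / 3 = -254.33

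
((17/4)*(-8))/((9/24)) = -272/3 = -90.67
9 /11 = 0.82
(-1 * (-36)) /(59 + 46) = 12 /35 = 0.34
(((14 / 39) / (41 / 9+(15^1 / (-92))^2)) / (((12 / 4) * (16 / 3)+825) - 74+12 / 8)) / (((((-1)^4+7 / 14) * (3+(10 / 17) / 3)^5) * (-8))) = -20442056071248 / 802493715336002539967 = -0.00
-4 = -4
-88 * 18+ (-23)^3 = -13751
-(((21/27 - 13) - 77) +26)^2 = -323761/81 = -3997.05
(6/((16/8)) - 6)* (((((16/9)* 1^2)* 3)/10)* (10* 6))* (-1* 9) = 864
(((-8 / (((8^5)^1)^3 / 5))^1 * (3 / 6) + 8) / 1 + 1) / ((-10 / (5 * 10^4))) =-49478023249916875 / 1099511627776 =-45000.00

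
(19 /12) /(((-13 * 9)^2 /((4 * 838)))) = 15922 /41067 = 0.39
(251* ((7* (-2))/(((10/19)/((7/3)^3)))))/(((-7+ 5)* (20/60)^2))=11450369/30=381678.97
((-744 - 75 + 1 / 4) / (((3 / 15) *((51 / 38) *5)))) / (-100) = 2489 / 408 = 6.10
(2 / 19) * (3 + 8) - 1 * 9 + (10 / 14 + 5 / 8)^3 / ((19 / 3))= -24901159 / 3336704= -7.46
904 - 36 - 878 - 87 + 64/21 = -1973/21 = -93.95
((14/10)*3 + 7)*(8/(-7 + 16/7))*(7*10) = -43904/33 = -1330.42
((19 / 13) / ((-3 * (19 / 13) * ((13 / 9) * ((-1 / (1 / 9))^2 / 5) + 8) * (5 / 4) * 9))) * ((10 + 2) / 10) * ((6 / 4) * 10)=-8 / 471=-0.02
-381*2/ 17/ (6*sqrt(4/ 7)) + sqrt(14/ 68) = -127*sqrt(7)/ 34 + sqrt(238)/ 34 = -9.43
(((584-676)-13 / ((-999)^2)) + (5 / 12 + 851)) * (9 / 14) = 3031594319 / 6209784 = 488.20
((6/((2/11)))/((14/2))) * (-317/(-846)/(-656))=-3487/1294944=-0.00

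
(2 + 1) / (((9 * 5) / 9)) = 3 / 5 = 0.60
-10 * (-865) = 8650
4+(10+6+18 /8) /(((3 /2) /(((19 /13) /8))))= 3883 /624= 6.22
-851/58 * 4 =-1702/29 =-58.69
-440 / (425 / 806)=-70928 / 85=-834.45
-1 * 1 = -1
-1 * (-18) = 18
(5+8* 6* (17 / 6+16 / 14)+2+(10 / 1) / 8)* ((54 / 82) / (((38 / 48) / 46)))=41544900 / 5453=7618.72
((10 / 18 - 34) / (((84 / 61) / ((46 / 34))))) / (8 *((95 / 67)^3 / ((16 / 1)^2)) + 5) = -145157848216 / 22481569845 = -6.46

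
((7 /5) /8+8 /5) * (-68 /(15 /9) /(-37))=3621 /1850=1.96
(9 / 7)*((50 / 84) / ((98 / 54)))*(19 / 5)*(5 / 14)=0.57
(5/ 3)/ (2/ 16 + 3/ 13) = 520/ 111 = 4.68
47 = 47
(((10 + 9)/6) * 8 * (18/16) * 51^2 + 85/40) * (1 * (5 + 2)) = 4151315/8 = 518914.38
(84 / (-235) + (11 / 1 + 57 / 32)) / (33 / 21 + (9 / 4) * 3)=653989 / 438040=1.49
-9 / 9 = -1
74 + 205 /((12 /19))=4783 /12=398.58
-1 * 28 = -28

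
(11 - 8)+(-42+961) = 922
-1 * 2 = -2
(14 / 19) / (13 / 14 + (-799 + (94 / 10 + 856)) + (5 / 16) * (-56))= 245 / 16568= 0.01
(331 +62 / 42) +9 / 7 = 333.76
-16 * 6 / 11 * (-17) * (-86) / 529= -140352 / 5819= -24.12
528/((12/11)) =484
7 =7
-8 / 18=-4 / 9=-0.44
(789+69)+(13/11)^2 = 103987/121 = 859.40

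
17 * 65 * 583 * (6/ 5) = 773058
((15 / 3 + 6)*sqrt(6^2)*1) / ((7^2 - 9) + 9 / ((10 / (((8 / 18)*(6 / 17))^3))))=2431935 / 1474028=1.65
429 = 429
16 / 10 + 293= 1473 / 5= 294.60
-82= -82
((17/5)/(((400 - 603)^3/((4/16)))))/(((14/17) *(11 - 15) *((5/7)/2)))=289/3346170800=0.00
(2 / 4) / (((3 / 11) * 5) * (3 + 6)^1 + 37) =11 / 1084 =0.01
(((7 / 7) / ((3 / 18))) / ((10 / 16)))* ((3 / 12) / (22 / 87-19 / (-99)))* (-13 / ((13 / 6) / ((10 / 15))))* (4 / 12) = -45936 / 6385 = -7.19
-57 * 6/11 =-342/11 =-31.09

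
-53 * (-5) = 265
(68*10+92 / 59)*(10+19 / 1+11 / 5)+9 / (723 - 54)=21264.66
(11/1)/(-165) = -1/15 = -0.07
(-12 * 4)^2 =2304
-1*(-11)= 11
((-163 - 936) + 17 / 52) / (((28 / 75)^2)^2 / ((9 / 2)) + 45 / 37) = -601950962109375 / 668716758788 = -900.16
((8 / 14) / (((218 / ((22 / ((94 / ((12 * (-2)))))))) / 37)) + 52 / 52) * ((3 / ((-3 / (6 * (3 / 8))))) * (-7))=146925 / 20492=7.17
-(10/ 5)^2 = -4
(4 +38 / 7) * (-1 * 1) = -66 / 7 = -9.43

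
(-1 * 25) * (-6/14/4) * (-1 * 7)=-75/4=-18.75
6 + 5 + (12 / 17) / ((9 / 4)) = 11.31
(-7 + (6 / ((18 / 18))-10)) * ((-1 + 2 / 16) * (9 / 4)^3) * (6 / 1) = 168399 / 256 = 657.81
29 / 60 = 0.48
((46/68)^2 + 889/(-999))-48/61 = -1.22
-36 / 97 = -0.37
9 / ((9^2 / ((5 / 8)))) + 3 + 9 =12.07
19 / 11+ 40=459 / 11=41.73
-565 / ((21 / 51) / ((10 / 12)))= -48025 / 42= -1143.45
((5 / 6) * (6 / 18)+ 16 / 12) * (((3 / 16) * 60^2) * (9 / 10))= 3915 / 4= 978.75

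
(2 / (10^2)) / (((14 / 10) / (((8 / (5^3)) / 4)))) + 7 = 30626 / 4375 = 7.00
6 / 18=1 / 3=0.33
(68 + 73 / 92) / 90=6329 / 8280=0.76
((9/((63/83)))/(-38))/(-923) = 83/245518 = 0.00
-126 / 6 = -21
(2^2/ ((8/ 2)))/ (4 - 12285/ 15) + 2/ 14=808/ 5705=0.14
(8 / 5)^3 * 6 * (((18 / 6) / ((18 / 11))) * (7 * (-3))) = -118272 / 125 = -946.18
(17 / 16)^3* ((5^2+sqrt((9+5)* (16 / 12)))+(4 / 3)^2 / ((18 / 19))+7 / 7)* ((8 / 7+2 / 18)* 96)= 388127* sqrt(42) / 4032+438195383 / 108864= 4649.01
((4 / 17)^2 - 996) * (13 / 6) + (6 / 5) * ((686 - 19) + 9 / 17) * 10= 5074094 / 867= 5852.47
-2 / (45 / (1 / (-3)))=2 / 135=0.01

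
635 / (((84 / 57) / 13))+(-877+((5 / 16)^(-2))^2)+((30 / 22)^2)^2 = 1238279320253 / 256217500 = 4832.92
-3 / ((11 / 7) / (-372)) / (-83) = -7812 / 913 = -8.56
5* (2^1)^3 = 40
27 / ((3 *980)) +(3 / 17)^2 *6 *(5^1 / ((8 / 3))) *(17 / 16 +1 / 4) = 2125341 / 4531520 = 0.47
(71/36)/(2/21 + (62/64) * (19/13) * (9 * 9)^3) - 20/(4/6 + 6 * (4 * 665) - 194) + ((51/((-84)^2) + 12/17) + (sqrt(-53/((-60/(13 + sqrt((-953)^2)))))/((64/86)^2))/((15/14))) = 147492821110724911/207198129406803920 + 12943 * sqrt(85330)/76800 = 49.94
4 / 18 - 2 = -16 / 9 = -1.78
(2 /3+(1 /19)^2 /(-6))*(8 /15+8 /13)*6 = 8288 /1805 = 4.59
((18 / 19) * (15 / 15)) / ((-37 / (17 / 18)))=-17 / 703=-0.02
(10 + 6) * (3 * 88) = 4224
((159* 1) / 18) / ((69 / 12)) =106 / 69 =1.54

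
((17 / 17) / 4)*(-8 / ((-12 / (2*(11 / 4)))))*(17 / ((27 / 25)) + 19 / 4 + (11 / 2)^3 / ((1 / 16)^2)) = 50623639 / 1296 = 39061.45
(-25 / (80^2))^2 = 1 / 65536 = 0.00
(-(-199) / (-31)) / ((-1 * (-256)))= -199 / 7936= -0.03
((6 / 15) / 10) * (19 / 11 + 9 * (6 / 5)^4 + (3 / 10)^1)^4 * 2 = 6549758340330802589521 / 446807861328125000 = 14659.00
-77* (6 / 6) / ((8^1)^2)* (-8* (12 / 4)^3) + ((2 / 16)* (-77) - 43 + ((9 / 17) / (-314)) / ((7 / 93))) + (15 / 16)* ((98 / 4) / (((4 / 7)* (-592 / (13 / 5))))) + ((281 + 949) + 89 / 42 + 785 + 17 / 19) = 179554303715677 / 80696211456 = 2225.06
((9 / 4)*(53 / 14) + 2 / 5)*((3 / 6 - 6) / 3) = -27467 / 1680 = -16.35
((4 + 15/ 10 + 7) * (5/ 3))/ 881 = 125/ 5286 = 0.02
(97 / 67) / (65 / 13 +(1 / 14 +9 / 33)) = 14938 / 55141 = 0.27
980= 980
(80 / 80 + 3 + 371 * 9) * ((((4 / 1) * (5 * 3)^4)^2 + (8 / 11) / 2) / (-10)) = -753961415631686 / 55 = -13708389375121.56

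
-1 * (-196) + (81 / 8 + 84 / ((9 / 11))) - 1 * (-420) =728.79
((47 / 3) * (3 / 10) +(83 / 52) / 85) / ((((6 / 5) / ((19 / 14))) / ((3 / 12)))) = 396283 / 297024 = 1.33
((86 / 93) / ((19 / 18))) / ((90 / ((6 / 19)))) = 172 / 55955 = 0.00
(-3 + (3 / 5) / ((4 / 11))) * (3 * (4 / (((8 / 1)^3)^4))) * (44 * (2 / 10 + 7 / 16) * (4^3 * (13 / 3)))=-196911 / 107374182400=-0.00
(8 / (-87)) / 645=-8 / 56115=-0.00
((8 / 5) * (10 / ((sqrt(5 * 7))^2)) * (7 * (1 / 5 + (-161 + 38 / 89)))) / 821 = -1141856 / 1826725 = -0.63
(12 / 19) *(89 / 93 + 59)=22304 / 589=37.87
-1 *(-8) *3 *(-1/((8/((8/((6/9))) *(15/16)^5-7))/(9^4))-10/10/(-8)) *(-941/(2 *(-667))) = -8206541435739/349700096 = -23467.37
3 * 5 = 15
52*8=416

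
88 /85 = 1.04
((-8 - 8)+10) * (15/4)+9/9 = -43/2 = -21.50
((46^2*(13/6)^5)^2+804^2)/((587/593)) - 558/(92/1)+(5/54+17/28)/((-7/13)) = 25784040584310289766815/2500083641664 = 10313271186.06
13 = 13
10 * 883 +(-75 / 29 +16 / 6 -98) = 759691 / 87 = 8732.08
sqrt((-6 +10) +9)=sqrt(13)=3.61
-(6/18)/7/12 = -1/252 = -0.00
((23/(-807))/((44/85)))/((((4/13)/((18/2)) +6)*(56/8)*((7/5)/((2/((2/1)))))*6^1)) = -127075/818909168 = -0.00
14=14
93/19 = 4.89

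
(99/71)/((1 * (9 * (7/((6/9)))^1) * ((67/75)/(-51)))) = -28050/33299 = -0.84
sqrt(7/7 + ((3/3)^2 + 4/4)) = sqrt(3) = 1.73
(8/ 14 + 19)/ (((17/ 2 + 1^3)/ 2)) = 548/ 133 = 4.12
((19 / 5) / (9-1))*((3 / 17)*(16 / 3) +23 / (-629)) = 10811 / 25160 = 0.43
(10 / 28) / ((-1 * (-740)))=0.00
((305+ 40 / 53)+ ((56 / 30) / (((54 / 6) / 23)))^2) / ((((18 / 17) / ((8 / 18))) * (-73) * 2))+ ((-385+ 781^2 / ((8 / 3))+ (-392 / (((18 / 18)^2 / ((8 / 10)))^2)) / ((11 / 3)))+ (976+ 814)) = 115636743904159589 / 502613278200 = 230071.01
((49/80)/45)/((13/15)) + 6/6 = 1.02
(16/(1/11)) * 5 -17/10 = 878.30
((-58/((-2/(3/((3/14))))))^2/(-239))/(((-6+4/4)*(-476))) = -5887/20315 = -0.29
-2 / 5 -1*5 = -27 / 5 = -5.40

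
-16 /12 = -4 /3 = -1.33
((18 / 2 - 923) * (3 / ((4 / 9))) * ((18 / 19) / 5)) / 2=-111051 / 190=-584.48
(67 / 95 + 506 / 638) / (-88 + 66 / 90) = -12384 / 721259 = -0.02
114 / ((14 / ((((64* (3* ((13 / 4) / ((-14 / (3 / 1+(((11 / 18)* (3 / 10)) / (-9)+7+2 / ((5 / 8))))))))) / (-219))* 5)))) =3515798 / 32193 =109.21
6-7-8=-9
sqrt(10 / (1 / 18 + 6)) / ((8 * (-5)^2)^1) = 3 * sqrt(545) / 10900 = 0.01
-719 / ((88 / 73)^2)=-3831551 / 7744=-494.78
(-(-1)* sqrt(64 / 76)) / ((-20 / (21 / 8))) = -0.12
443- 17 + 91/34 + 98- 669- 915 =-35949/34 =-1057.32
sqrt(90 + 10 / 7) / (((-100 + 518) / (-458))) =-1832 * sqrt(70) / 1463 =-10.48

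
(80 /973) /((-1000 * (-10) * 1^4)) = 1 /121625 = 0.00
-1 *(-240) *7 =1680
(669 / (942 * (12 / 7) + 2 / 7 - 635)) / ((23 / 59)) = 92099 / 52601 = 1.75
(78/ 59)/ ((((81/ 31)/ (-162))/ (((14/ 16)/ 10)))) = -8463/ 1180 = -7.17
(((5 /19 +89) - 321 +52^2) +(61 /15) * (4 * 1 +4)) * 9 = 2141601 /95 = 22543.17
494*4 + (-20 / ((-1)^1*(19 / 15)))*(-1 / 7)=262508 / 133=1973.74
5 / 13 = 0.38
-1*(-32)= 32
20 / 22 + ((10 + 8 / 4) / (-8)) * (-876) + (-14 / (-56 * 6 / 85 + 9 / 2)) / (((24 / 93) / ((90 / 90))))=80239 / 66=1215.74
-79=-79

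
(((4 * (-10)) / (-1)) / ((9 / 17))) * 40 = 27200 / 9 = 3022.22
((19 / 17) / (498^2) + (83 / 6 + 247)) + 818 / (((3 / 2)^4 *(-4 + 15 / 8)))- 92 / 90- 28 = 29553797077 / 189723060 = 155.77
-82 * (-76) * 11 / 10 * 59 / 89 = 2022284 / 445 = 4544.46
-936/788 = -234/197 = -1.19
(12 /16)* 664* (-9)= -4482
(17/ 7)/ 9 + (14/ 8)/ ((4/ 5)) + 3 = 5501/ 1008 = 5.46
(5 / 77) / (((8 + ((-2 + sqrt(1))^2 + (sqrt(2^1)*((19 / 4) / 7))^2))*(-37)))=-0.00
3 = 3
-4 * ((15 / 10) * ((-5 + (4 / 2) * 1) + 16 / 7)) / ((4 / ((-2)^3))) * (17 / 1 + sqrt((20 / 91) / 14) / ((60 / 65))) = -1020 / 7-5 * sqrt(130) / 49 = -146.88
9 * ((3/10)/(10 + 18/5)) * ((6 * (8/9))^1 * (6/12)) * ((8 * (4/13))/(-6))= -0.22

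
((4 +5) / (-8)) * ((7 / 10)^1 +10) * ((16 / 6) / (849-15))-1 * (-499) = 1387113 / 2780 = 498.96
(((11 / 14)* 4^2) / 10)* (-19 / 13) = -836 / 455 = -1.84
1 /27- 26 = -25.96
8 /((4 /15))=30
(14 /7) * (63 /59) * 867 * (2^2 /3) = 2468.75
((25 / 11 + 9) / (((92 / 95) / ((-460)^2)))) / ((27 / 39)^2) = 4578886000 / 891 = 5139041.53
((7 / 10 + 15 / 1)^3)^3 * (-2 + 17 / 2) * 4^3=753425342124281644441 / 31250000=24109610947977.01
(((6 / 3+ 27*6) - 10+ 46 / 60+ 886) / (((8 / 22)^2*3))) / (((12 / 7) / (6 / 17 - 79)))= -35358142897 / 293760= -120364.05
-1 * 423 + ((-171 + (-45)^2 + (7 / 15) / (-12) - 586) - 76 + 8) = 139853 / 180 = 776.96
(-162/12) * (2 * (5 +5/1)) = -270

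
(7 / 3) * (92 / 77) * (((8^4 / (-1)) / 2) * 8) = -1507328 / 33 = -45676.61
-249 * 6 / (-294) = 249 / 49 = 5.08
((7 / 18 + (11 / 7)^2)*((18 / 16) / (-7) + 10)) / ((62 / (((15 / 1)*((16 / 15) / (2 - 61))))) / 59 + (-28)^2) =1389071 / 38531934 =0.04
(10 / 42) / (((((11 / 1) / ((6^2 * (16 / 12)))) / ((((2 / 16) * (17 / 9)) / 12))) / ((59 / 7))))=5015 / 29106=0.17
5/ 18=0.28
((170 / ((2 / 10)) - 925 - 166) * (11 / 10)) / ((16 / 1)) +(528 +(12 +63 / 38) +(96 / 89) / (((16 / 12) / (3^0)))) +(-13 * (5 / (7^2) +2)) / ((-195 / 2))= 4185467185 / 7954464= 526.18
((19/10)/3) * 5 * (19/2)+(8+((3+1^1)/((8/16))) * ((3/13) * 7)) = 7957/156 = 51.01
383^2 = 146689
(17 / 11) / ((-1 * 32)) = -17 / 352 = -0.05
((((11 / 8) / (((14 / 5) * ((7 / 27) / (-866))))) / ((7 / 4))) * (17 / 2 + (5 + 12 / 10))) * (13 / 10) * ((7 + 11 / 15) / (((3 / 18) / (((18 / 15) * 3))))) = -2618059158 / 875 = -2992067.61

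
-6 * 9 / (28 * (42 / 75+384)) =-675 / 134596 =-0.01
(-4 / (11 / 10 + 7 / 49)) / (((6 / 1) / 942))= -505.29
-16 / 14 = -8 / 7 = -1.14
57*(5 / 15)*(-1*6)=-114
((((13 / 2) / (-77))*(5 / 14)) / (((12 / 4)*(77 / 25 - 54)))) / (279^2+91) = 1625 / 641673696048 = 0.00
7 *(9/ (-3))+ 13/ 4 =-17.75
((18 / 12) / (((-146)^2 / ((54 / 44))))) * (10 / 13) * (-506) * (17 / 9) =-17595 / 277108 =-0.06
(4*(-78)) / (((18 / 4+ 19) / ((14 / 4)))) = -2184 / 47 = -46.47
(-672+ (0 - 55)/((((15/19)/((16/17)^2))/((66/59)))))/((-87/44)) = 555955840/1483437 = 374.78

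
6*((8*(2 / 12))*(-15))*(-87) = 10440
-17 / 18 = -0.94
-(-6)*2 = 12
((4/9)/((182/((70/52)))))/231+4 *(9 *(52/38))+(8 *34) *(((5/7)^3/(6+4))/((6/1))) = 16654778219/327107781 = 50.92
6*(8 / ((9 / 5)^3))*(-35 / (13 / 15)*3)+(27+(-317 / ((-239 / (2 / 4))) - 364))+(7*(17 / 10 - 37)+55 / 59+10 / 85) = -664516890386 / 420703335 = -1579.54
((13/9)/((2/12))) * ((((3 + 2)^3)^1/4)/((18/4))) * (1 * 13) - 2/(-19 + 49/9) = 782.55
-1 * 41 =-41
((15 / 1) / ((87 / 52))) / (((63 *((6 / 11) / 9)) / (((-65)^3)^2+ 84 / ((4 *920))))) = 9922109250628003 / 56028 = 177091976344.47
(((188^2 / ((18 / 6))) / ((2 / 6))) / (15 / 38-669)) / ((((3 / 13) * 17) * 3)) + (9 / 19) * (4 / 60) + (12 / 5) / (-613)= -1010516979379 / 226375226685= -4.46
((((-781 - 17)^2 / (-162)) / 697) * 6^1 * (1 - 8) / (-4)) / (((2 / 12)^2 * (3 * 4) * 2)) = -88.83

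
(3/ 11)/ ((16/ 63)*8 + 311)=189/ 216931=0.00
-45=-45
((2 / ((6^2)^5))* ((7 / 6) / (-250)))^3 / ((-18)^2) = -0.00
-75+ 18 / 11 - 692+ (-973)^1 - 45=-19617 / 11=-1783.36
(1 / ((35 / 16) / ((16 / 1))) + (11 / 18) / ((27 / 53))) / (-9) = -144821 / 153090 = -0.95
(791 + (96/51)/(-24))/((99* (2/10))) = 18335/459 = 39.95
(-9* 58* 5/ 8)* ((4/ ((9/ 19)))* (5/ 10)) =-2755/ 2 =-1377.50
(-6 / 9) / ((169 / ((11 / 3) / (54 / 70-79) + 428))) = -3515207 / 2082249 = -1.69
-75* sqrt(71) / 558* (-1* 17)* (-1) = -425* sqrt(71) / 186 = -19.25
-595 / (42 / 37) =-3145 / 6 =-524.17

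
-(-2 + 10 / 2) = -3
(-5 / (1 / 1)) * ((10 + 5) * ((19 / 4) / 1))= -1425 / 4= -356.25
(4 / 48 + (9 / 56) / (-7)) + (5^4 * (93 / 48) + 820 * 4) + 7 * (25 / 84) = 10567727 / 2352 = 4493.08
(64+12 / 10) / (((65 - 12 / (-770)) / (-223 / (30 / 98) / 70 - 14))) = -45949211 / 1877325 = -24.48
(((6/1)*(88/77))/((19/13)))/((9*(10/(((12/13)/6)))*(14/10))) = 16/2793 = 0.01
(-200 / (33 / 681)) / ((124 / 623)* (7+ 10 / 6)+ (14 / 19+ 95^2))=-1612199400 / 3526316167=-0.46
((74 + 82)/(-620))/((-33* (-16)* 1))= -13/27280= -0.00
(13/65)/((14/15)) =3/14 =0.21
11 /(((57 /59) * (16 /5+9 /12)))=12980 /4503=2.88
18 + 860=878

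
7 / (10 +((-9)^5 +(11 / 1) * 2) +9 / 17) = -119 / 1003280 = -0.00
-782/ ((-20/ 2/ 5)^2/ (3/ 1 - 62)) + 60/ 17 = 392293/ 34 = 11538.03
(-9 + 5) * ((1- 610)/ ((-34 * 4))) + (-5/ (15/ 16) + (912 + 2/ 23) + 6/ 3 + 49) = 2204869/ 2346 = 939.84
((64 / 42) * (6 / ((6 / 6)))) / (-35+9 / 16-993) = -1024 / 115073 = -0.01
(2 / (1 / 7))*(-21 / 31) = -294 / 31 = -9.48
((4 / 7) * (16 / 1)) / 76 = 16 / 133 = 0.12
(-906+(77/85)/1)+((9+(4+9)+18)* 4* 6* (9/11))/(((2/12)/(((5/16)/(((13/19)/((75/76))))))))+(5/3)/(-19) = 844527092/692835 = 1218.94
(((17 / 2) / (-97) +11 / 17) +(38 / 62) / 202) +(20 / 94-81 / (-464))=106942736997 / 112595118352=0.95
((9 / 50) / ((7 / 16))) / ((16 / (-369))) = -3321 / 350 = -9.49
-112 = -112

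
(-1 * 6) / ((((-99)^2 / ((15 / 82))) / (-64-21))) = 425 / 44649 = 0.01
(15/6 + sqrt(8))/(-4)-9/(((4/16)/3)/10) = -8645/8-sqrt(2)/2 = -1081.33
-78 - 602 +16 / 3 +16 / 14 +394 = -5870 / 21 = -279.52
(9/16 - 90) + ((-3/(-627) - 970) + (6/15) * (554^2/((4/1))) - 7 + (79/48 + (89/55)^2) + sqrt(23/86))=sqrt(1978)/86 + 40870837991/1379400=29629.95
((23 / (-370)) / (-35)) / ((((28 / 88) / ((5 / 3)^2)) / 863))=218339 / 16317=13.38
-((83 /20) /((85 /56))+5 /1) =-3287 /425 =-7.73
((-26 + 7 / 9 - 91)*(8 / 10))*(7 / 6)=-14644 / 135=-108.47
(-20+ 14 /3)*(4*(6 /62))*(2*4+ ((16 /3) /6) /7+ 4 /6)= -101936 /1953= -52.19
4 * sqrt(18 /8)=6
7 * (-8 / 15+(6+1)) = 679 / 15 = 45.27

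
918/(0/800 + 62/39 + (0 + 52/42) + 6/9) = 262.70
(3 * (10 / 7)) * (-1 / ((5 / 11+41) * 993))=-55 / 528276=-0.00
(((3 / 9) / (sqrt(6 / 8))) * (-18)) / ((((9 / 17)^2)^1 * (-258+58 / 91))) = 26299 * sqrt(3) / 474255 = 0.10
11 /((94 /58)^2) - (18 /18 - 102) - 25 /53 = 104.72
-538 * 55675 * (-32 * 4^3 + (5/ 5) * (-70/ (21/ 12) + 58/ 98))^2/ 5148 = -156682113386815175/ 6180174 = -25352378976.19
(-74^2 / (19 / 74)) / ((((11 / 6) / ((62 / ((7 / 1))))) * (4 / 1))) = -25759.28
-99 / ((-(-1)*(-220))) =9 / 20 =0.45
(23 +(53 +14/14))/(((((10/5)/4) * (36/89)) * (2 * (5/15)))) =6853/12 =571.08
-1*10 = -10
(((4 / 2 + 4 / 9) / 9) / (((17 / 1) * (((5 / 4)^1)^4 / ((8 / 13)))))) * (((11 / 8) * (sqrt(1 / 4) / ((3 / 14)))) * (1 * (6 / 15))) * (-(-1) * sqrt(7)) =867328 * sqrt(7) / 167821875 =0.01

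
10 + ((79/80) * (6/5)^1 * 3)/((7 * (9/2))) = 7079/700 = 10.11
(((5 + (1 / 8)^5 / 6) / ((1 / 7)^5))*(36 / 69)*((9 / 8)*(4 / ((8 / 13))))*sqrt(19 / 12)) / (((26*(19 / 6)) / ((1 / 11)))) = 7826196357*sqrt(57) / 132644864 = 445.45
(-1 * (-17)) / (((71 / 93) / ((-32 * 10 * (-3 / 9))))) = 168640 / 71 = 2375.21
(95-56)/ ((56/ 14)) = 39/ 4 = 9.75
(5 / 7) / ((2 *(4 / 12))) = 15 / 14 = 1.07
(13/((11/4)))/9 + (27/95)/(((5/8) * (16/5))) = 12553/18810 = 0.67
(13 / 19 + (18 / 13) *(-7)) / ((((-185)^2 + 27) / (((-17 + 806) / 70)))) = -0.00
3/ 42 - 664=-9295/ 14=-663.93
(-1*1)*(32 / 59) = -32 / 59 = -0.54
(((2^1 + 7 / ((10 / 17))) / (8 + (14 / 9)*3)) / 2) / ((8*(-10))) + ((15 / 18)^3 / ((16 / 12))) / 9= 203723 / 4924800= 0.04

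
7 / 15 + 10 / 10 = 1.47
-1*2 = -2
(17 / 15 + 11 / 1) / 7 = 26 / 15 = 1.73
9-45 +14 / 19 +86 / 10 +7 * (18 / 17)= -31091 / 1615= -19.25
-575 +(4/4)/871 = -575.00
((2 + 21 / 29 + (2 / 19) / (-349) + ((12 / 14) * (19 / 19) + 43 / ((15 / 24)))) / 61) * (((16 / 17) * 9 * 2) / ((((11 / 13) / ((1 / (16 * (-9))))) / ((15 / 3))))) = -12666098822 / 15354882851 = -0.82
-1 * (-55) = 55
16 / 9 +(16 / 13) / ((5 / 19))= 3776 / 585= 6.45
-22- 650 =-672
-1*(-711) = 711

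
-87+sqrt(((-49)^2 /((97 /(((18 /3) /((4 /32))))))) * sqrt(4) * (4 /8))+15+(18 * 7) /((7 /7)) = 196 * sqrt(291) /97+54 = 88.47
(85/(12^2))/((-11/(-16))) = 85/99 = 0.86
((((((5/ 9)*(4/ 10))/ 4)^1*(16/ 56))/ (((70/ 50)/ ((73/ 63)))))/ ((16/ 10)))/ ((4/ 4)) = 1825/ 222264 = 0.01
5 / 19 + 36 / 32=211 / 152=1.39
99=99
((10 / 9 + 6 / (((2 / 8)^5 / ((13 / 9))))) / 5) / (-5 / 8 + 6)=639056 / 1935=330.26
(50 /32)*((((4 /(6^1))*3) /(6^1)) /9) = 0.06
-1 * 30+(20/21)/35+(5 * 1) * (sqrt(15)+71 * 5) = 5 * sqrt(15)+256519/147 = 1764.39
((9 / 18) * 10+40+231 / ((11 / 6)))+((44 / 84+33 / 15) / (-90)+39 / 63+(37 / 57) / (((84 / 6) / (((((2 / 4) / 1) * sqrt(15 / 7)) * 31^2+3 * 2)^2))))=35557 * sqrt(105) / 931+116195721923 / 5027400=23503.84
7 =7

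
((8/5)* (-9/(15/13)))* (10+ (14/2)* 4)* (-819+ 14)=1908816/5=381763.20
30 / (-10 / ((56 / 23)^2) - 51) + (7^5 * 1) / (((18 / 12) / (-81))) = -74977788354 / 82613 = -907578.57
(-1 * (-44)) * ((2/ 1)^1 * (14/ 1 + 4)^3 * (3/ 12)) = 128304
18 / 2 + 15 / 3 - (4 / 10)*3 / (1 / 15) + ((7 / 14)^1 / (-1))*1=-9 / 2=-4.50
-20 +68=48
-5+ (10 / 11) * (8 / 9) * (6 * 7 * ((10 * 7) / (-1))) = -78565 / 33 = -2380.76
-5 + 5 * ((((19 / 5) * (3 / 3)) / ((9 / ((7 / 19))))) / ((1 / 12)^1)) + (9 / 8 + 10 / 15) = 49 / 8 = 6.12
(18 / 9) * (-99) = -198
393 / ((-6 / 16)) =-1048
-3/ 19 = -0.16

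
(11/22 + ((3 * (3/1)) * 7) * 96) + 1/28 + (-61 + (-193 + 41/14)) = 162329/28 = 5797.46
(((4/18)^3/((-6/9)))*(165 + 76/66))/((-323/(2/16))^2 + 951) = -21932/53550938133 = -0.00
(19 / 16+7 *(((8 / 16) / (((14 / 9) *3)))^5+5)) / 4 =9.05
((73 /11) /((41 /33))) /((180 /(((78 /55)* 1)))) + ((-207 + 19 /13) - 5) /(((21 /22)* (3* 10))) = -19286477 /2638350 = -7.31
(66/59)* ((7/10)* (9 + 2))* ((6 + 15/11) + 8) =39039/295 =132.34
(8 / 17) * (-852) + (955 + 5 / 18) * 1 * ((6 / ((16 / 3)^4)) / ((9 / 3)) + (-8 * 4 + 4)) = -272196744629 / 10027008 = -27146.36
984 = 984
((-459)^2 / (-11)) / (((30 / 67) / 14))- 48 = -32939103 / 55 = -598892.78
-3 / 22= -0.14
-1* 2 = -2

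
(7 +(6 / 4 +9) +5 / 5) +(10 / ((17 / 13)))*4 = 1669 / 34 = 49.09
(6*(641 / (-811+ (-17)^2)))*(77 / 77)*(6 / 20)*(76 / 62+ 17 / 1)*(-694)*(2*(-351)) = -17644244202 / 899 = -19626523.03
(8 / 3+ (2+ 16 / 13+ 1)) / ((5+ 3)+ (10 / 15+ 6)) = 269 / 572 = 0.47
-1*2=-2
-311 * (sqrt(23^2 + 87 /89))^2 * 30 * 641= -282089639040 /89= -3169546506.07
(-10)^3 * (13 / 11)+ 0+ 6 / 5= -64934 / 55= -1180.62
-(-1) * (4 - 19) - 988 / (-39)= 31 / 3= 10.33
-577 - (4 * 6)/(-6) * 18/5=-2813/5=-562.60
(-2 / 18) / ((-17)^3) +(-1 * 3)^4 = 3581578 / 44217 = 81.00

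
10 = 10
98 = 98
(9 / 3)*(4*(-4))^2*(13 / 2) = 4992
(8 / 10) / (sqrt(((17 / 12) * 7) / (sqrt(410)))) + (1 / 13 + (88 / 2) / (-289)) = -283 / 3757 + 8 * sqrt(357) * 410^(1 / 4) / 595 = 1.07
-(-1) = 1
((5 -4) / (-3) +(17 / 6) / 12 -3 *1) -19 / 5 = -2483 / 360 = -6.90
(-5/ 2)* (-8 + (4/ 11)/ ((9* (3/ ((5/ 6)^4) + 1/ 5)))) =19.98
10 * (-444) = -4440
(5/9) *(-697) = -3485/9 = -387.22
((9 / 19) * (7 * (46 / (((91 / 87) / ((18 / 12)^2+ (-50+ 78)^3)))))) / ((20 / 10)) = 1581496353 / 988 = 1600704.81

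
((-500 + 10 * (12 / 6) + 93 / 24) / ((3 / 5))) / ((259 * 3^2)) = -19045 / 55944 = -0.34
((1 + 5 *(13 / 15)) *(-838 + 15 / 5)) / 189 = -23.56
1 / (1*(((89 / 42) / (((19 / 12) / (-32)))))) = -0.02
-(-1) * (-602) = -602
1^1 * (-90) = -90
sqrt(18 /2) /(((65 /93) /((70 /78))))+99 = 102.85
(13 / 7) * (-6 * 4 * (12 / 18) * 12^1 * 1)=-2496 / 7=-356.57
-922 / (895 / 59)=-54398 / 895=-60.78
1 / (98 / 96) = 48 / 49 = 0.98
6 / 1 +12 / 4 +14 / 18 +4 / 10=458 / 45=10.18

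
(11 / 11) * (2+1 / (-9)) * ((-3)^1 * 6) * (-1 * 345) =11730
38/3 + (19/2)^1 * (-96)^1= -2698/3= -899.33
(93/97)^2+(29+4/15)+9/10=1754923/56454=31.09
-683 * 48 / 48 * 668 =-456244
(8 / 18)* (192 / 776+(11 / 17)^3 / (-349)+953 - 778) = 38862647008 / 498959367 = 77.89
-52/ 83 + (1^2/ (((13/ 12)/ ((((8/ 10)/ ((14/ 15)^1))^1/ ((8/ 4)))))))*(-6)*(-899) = 16112540/ 7553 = 2133.26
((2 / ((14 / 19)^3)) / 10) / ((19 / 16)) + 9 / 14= 3649 / 3430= 1.06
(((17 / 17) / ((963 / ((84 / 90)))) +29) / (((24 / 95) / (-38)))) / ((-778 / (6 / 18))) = 151229759 / 80915112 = 1.87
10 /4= 2.50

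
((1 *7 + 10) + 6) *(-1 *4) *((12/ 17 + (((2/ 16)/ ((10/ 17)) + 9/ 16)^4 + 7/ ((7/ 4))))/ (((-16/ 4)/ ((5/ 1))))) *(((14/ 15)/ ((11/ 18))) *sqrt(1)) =106501430931/ 119680000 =889.88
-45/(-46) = 45/46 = 0.98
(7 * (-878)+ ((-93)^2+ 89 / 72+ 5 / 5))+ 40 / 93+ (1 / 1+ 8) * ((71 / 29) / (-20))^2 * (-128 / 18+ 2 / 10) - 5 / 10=1175181990221 / 469278000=2504.23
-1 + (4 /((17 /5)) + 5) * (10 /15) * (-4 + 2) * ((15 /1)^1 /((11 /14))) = -29587 /187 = -158.22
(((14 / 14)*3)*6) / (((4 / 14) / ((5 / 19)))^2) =11025 / 722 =15.27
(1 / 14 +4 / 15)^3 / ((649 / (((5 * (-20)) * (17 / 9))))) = -6084487 / 540935010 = -0.01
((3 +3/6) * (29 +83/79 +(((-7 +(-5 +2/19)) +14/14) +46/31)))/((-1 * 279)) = -6722723/25964298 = -0.26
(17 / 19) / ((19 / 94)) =1598 / 361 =4.43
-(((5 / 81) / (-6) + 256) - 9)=-246.99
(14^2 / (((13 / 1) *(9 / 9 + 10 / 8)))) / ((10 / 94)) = 36848 / 585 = 62.99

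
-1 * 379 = -379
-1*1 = -1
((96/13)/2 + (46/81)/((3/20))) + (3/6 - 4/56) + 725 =16206770/22113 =732.91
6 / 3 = 2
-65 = -65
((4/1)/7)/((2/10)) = 20/7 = 2.86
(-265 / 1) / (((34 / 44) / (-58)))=338140 / 17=19890.59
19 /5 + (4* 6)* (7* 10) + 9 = 8464 /5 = 1692.80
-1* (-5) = 5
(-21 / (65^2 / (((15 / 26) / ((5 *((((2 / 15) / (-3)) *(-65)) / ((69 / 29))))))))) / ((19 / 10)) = -39123 / 157371110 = -0.00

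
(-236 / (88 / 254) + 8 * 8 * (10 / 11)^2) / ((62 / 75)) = -5701725 / 7502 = -760.03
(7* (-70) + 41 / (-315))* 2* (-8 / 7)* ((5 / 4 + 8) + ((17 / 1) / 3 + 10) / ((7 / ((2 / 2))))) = 119189852 / 9261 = 12870.08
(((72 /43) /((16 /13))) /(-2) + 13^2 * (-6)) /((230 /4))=-34905 /1978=-17.65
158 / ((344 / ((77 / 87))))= 6083 / 14964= 0.41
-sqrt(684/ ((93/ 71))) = -2 * sqrt(125457)/ 31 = -22.85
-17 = -17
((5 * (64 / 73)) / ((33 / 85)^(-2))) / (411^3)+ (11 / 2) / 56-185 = -16851275988585707 / 91136361524880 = -184.90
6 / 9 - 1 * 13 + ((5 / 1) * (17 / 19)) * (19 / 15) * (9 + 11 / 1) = 101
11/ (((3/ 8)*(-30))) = -44/ 45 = -0.98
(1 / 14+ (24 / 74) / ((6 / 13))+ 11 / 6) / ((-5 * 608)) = -1013 / 1181040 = -0.00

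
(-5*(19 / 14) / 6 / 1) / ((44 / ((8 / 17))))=-0.01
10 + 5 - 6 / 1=9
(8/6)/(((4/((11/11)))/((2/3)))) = 2/9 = 0.22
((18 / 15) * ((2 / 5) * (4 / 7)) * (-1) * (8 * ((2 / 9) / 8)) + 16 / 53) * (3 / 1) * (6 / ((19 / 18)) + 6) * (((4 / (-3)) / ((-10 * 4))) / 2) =124024 / 881125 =0.14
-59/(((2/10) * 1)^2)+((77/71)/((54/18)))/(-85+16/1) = -21678152/14697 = -1475.01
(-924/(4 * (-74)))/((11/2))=21/37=0.57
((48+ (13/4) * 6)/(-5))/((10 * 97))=-27/1940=-0.01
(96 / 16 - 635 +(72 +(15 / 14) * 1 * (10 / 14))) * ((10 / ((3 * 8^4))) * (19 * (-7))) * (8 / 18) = 5178545 / 193536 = 26.76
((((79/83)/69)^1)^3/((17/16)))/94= 3944312/150081903290817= 0.00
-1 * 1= -1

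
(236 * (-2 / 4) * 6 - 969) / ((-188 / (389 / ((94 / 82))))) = 26746473 / 8836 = 3026.99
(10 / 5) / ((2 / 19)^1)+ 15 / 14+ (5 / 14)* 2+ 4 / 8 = 149 / 7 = 21.29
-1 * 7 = -7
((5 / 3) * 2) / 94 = 5 / 141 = 0.04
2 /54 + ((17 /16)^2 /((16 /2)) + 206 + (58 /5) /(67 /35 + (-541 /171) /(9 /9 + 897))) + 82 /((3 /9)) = 8973141059869 /19581364224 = 458.25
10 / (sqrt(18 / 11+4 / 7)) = sqrt(13090) / 17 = 6.73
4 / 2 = 2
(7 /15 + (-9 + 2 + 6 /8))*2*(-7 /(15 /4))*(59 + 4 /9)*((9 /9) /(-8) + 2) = 259903 /108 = 2406.51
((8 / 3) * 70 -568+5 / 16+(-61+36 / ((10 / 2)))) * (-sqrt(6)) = 104357 * sqrt(6) / 240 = 1065.09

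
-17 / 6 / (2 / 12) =-17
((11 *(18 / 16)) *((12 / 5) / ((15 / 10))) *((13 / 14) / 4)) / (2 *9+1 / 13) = 16731 / 65800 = 0.25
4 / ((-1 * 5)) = -4 / 5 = -0.80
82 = 82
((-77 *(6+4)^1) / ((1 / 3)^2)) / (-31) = 6930 / 31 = 223.55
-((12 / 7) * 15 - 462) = 3054 / 7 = 436.29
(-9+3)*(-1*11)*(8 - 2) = 396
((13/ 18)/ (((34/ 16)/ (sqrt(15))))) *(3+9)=208 *sqrt(15)/ 51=15.80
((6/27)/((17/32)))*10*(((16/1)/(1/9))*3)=1807.06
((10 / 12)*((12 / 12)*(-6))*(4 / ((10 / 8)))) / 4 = -4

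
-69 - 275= -344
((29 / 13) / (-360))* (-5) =0.03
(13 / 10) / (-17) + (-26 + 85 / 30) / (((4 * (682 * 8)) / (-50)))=-130193 / 5565120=-0.02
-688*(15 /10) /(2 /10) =-5160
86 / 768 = 43 / 384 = 0.11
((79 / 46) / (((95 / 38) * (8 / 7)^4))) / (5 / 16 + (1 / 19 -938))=-3603901 / 8391607040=-0.00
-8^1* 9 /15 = -24 /5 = -4.80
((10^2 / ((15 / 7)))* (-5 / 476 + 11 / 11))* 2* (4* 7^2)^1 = 307720 / 17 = 18101.18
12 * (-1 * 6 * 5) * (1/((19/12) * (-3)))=1440/19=75.79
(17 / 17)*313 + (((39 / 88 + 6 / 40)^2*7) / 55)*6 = 1667842541 / 5324000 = 313.27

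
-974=-974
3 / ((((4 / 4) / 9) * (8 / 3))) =81 / 8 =10.12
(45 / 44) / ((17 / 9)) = 405 / 748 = 0.54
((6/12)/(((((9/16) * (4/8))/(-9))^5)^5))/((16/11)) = -14621507953634074601941877663083790336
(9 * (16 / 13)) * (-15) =-2160 / 13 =-166.15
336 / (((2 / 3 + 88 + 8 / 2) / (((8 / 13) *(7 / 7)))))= 4032 / 1807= 2.23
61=61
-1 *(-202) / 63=202 / 63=3.21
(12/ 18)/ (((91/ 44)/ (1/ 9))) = 88/ 2457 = 0.04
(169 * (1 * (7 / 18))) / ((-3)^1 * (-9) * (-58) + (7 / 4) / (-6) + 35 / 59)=-279188 / 6651087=-0.04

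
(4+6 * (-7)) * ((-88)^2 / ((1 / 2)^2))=-1177088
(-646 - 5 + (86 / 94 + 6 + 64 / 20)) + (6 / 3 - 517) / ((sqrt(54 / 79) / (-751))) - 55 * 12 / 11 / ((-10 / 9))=-137918 / 235 + 386765 * sqrt(474) / 18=467217.01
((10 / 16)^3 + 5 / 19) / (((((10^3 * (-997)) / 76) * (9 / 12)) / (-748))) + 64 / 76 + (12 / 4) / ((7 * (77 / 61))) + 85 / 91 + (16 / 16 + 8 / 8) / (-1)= 32760011959 / 212373761600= 0.15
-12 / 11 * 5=-60 / 11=-5.45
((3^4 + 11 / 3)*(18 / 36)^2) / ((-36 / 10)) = -635 / 108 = -5.88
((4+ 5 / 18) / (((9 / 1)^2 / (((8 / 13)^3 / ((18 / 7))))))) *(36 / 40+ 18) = 241472 / 2669355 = 0.09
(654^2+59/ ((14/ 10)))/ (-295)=-1450.03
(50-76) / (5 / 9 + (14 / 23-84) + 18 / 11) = 59202 / 184891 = 0.32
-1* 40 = -40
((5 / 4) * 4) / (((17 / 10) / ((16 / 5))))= 160 / 17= 9.41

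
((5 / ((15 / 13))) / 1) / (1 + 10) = 13 / 33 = 0.39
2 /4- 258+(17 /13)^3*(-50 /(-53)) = -255.39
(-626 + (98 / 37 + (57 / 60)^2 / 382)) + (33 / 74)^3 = -4823896642367 / 7739778400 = -623.26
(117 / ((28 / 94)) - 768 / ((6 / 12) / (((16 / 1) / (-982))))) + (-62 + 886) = 8536217 / 6874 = 1241.81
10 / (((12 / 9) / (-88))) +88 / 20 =-655.60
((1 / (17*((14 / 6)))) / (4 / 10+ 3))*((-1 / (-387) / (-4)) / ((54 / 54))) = -5 / 1043868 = -0.00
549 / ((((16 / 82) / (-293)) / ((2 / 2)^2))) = -6595137 / 8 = -824392.12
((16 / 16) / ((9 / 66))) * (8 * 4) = 704 / 3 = 234.67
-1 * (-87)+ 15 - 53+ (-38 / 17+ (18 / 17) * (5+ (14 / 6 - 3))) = 873 / 17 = 51.35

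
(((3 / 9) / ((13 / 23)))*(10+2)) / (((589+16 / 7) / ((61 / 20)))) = 9821 / 269035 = 0.04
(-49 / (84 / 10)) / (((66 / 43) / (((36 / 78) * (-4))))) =3010 / 429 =7.02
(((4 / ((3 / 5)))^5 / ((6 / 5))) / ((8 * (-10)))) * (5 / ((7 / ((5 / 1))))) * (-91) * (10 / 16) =20312500 / 729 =27863.51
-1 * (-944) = 944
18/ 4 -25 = -41/ 2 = -20.50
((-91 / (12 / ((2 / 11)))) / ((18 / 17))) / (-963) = 1547 / 1144044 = 0.00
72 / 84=0.86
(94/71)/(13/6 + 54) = 564/23927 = 0.02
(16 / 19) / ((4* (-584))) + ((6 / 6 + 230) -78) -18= 374489 / 2774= 135.00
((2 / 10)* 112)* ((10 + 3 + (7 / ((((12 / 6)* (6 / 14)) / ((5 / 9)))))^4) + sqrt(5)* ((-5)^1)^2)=560* sqrt(5) + 25994782471 / 2657205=11034.95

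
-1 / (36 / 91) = -91 / 36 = -2.53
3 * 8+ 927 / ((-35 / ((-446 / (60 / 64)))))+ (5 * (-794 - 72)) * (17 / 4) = -2022427 / 350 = -5778.36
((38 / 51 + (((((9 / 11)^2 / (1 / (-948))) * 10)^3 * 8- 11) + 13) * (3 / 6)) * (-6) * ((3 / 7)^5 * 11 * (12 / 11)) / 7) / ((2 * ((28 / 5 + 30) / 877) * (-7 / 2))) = -1181047469462596526786392860 / 2207401427522599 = -535039732572.84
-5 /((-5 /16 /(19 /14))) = 152 /7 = 21.71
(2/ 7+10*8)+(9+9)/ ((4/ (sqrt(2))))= 9*sqrt(2)/ 2+562/ 7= 86.65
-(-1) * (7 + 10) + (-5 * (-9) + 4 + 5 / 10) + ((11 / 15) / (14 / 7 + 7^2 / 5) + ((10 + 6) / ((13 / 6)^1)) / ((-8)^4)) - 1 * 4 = 18426835 / 294528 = 62.56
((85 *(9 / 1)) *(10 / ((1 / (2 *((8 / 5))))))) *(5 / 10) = 12240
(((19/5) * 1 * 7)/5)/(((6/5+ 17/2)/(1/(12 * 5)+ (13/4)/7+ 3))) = 1.91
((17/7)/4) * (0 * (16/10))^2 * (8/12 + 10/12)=0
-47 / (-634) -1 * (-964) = 611223 / 634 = 964.07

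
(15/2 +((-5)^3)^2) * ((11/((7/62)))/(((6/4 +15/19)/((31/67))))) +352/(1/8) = 12673989218/40803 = 310614.15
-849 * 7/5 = -5943/5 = -1188.60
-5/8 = -0.62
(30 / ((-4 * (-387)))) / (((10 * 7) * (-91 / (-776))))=194 / 82173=0.00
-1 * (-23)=23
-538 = -538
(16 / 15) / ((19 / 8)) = 128 / 285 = 0.45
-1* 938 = -938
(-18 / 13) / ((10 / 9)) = -81 / 65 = -1.25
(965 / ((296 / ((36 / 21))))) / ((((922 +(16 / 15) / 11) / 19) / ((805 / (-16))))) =-1043719875 / 180140864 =-5.79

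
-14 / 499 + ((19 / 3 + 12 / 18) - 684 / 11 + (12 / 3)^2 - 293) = -1823500 / 5489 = -332.21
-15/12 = -5/4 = -1.25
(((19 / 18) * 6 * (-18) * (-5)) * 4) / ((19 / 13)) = 1560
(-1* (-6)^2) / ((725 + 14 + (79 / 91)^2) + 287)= -298116 / 8502547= -0.04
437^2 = 190969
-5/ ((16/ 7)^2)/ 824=-245/ 210944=-0.00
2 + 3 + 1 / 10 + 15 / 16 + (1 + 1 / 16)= 71 / 10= 7.10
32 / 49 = 0.65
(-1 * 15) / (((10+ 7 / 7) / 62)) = -930 / 11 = -84.55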